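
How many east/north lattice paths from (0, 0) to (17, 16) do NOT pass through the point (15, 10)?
Number of paths = 1075277830

Total paths from (0, 0) to (17, 16): C(33, 17) = 1166803110. Paths through (15, 10): (paths (0, 0) → (15, 10)) × (paths (15, 10) → (17, 16)) = C(25, 15) · C(8, 2) = 3268760 · 28 = 91525280. Avoidance count = 1166803110 − 91525280 = 1075277830.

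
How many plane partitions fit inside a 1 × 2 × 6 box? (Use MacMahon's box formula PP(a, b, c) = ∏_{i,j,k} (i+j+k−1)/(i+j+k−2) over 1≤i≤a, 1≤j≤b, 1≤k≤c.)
PP(1, 2, 6) = 28

Evaluate the triple product over i = 1..1, j = 1..2, k = 1..6. The factors are (2/1) · (3/2) · (4/3) · (5/4) · (6/5) · (7/6) · (3/2) · (4/3) · … (12 factors total). The numerators and denominators telescope so the product is an integer; carrying out the multiplication exactly gives PP(1, 2, 6) = 28.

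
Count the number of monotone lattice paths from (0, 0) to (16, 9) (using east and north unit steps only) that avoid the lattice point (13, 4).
Number of paths = 1909695

Total paths from (0, 0) to (16, 9): C(25, 16) = 2042975. Paths through (13, 4): (paths (0, 0) → (13, 4)) × (paths (13, 4) → (16, 9)) = C(17, 13) · C(8, 3) = 2380 · 56 = 133280. Avoidance count = 2042975 − 133280 = 1909695.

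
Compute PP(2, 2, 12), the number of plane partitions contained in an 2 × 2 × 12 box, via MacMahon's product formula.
PP(2, 2, 12) = 3185

Evaluate the triple product over i = 1..2, j = 1..2, k = 1..12. The factors are (2/1) · (3/2) · (4/3) · (5/4) · (6/5) · (7/6) · (8/7) · (9/8) · … (48 factors total). The numerators and denominators telescope so the product is an integer; carrying out the multiplication exactly gives PP(2, 2, 12) = 3185.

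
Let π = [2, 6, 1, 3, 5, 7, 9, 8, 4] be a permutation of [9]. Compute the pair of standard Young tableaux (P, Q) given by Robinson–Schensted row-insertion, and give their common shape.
P = [1, 3, 4, 7, 8] / [2, 5, 9] / [6];  Q = [1, 2, 5, 6, 7] / [3, 4, 8] / [9];  common shape = (5, 3, 1)

Row-insert the values π_1, π_2, … into P one at a time, bumping the leftmost entry strictly greater than the inserted value down to the next row. The recording tableau Q records, in position (i, j), the step at which that cell was added to P.
  Insert 2 (step 1): P = [2];  Q = [1]
  Insert 6 (step 2): P = [2, 6];  Q = [1, 2]
  Insert 1 (step 3): P = [1, 6] / [2];  Q = [1, 2] / [3]
  Insert 3 (step 4): P = [1, 3] / [2, 6];  Q = [1, 2] / [3, 4]
  Insert 5 (step 5): P = [1, 3, 5] / [2, 6];  Q = [1, 2, 5] / [3, 4]
  Insert 7 (step 6): P = [1, 3, 5, 7] / [2, 6];  Q = [1, 2, 5, 6] / [3, 4]
  Insert 9 (step 7): P = [1, 3, 5, 7, 9] / [2, 6];  Q = [1, 2, 5, 6, 7] / [3, 4]
  Insert 8 (step 8): P = [1, 3, 5, 7, 8] / [2, 6, 9];  Q = [1, 2, 5, 6, 7] / [3, 4, 8]
  Insert 4 (step 9): P = [1, 3, 4, 7, 8] / [2, 5, 9] / [6];  Q = [1, 2, 5, 6, 7] / [3, 4, 8] / [9]
Final shape: (5, 3, 1).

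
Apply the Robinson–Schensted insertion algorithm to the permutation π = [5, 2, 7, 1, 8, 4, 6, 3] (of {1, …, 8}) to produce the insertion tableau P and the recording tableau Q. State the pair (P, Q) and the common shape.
P = [1, 3, 6] / [2, 4, 8] / [5, 7];  Q = [1, 3, 5] / [2, 6, 7] / [4, 8];  common shape = (3, 3, 2)

Row-insert the values π_1, π_2, … into P one at a time, bumping the leftmost entry strictly greater than the inserted value down to the next row. The recording tableau Q records, in position (i, j), the step at which that cell was added to P.
  Insert 5 (step 1): P = [5];  Q = [1]
  Insert 2 (step 2): P = [2] / [5];  Q = [1] / [2]
  Insert 7 (step 3): P = [2, 7] / [5];  Q = [1, 3] / [2]
  Insert 1 (step 4): P = [1, 7] / [2] / [5];  Q = [1, 3] / [2] / [4]
  Insert 8 (step 5): P = [1, 7, 8] / [2] / [5];  Q = [1, 3, 5] / [2] / [4]
  Insert 4 (step 6): P = [1, 4, 8] / [2, 7] / [5];  Q = [1, 3, 5] / [2, 6] / [4]
  Insert 6 (step 7): P = [1, 4, 6] / [2, 7, 8] / [5];  Q = [1, 3, 5] / [2, 6, 7] / [4]
  Insert 3 (step 8): P = [1, 3, 6] / [2, 4, 8] / [5, 7];  Q = [1, 3, 5] / [2, 6, 7] / [4, 8]
Final shape: (3, 3, 2).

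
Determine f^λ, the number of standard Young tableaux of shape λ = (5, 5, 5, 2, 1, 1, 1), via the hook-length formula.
# SYT of shape (5, 5, 5, 2, 1, 1, 1) = 45147648

Hook-length formula: f^λ = n! / Π hook(c), product over all cells c of the Young diagram. For λ = (5, 5, 5, 2, 1, 1, 1), n = 20 boxes. Hook lengths by row (left-to-right, top-to-bottom): [11, 7, 5, 4, 3]; [10, 6, 4, 3, 2]; [9, 5, 3, 2, 1]; [5, 1]; [3]; [2]; [1]. Product of hooks = 53887680000. So f^λ = 20! / 53887680000 = 2432902008176640000 / 53887680000 = 45147648.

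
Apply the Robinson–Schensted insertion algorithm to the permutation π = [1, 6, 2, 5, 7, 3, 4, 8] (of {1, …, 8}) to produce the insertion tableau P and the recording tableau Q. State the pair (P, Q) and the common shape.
P = [1, 2, 3, 4, 8] / [5, 7] / [6];  Q = [1, 2, 4, 5, 8] / [3, 7] / [6];  common shape = (5, 2, 1)

Row-insert the values π_1, π_2, … into P one at a time, bumping the leftmost entry strictly greater than the inserted value down to the next row. The recording tableau Q records, in position (i, j), the step at which that cell was added to P.
  Insert 1 (step 1): P = [1];  Q = [1]
  Insert 6 (step 2): P = [1, 6];  Q = [1, 2]
  Insert 2 (step 3): P = [1, 2] / [6];  Q = [1, 2] / [3]
  Insert 5 (step 4): P = [1, 2, 5] / [6];  Q = [1, 2, 4] / [3]
  Insert 7 (step 5): P = [1, 2, 5, 7] / [6];  Q = [1, 2, 4, 5] / [3]
  Insert 3 (step 6): P = [1, 2, 3, 7] / [5] / [6];  Q = [1, 2, 4, 5] / [3] / [6]
  Insert 4 (step 7): P = [1, 2, 3, 4] / [5, 7] / [6];  Q = [1, 2, 4, 5] / [3, 7] / [6]
  Insert 8 (step 8): P = [1, 2, 3, 4, 8] / [5, 7] / [6];  Q = [1, 2, 4, 5, 8] / [3, 7] / [6]
Final shape: (5, 2, 1).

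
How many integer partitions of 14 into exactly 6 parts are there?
p(14, 6 parts) = 20

Partitions of n into exactly k parts ↔ partitions of n − k into at most k parts (subtract 1 from each part). For n = 14, k = 6, the partitions are: 9+1+1+1+1+1, 8+2+1+1+1+1, 7+3+1+1+1+1, 7+2+2+1+1+1, 6+4+1+1+1+1, 6+3+2+1+1+1, 6+2+2+2+1+1, 5+5+1+1+1+1, 5+4+2+1+1+1, 5+3+3+1+1+1, 5+3+2+2+1+1, 5+2+2+2+2+1, 4+4+3+1+1+1, 4+4+2+2+1+1, 4+3+3+2+1+1, 4+3+2+2+2+1, 4+2+2+2+2+2, 3+3+3+3+1+1, 3+3+3+2+2+1, 3+3+2+2+2+2. Count = 20.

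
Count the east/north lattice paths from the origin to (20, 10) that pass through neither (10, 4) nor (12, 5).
Number of paths = 17929912

Inclusion–exclusion. Total paths: C(30, 20) = 30045015. Through P₁: C(14, 10)·C(16, 10) = 8016008. Through P₂: C(17, 12)·C(13, 8) = 7963956. Since P₁ is strictly southwest of P₂, a monotone path through both must visit P₁ then P₂; paths through both = C(14, 10)·C(3, 2)·C(13, 8) = 3864861. Avoid both = 30045015 − 8016008 − 7963956 + 3864861 = 17929912.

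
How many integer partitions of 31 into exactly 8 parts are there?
p(31, 8 parts) = 764

Partitions of n into exactly k parts are in bijection with partitions of n − k into at most k parts (subtract 1 from each part). So p(31, exactly 8) = p(23, parts ≤ 8). Computing via the recurrence p(m, j) = p(m, j−1) + p(m−j, j) gives 764.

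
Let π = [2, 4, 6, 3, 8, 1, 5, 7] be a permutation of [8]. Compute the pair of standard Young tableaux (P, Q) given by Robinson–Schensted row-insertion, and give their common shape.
P = [1, 3, 5, 7] / [2, 6, 8] / [4];  Q = [1, 2, 3, 5] / [4, 7, 8] / [6];  common shape = (4, 3, 1)

Row-insert the values π_1, π_2, … into P one at a time, bumping the leftmost entry strictly greater than the inserted value down to the next row. The recording tableau Q records, in position (i, j), the step at which that cell was added to P.
  Insert 2 (step 1): P = [2];  Q = [1]
  Insert 4 (step 2): P = [2, 4];  Q = [1, 2]
  Insert 6 (step 3): P = [2, 4, 6];  Q = [1, 2, 3]
  Insert 3 (step 4): P = [2, 3, 6] / [4];  Q = [1, 2, 3] / [4]
  Insert 8 (step 5): P = [2, 3, 6, 8] / [4];  Q = [1, 2, 3, 5] / [4]
  Insert 1 (step 6): P = [1, 3, 6, 8] / [2] / [4];  Q = [1, 2, 3, 5] / [4] / [6]
  Insert 5 (step 7): P = [1, 3, 5, 8] / [2, 6] / [4];  Q = [1, 2, 3, 5] / [4, 7] / [6]
  Insert 7 (step 8): P = [1, 3, 5, 7] / [2, 6, 8] / [4];  Q = [1, 2, 3, 5] / [4, 7, 8] / [6]
Final shape: (4, 3, 1).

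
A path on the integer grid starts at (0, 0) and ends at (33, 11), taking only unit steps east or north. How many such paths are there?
Number of paths = 7669339132

A monotone lattice path from (0, 0) to (33, 11) consists of 33 east steps and 11 north steps in some order, so it is determined by which 33 of the 44 steps are east. The count is C(44, 33) = 7669339132.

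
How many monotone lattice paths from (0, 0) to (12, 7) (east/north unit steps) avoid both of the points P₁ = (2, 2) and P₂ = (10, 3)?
Number of paths = 28890

Inclusion–exclusion. Total paths: C(19, 12) = 50388. Through P₁: C(4, 2)·C(15, 10) = 18018. Through P₂: C(13, 10)·C(6, 2) = 4290. Since P₁ is strictly southwest of P₂, a monotone path through both must visit P₁ then P₂; paths through both = C(4, 2)·C(9, 8)·C(6, 2) = 810. Avoid both = 50388 − 18018 − 4290 + 810 = 28890.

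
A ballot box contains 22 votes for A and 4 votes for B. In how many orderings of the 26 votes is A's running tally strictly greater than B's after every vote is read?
Strict-lead orderings = 10350

Total orderings of the 26 votes with 22 for A: C(26, 22) = 14950. By the Bertrand ballot formula (Cycle Lemma / reflection principle), the number of orderings in which A is strictly ahead of B throughout is (p − q)/(p + q) · C(p + q, p) = (22 − 4)/(22 + 4) · 14950 = 10350.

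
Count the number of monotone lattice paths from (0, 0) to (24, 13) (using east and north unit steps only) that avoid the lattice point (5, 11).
Number of paths = 3561550020

Total paths from (0, 0) to (24, 13): C(37, 24) = 3562467300. Paths through (5, 11): (paths (0, 0) → (5, 11)) × (paths (5, 11) → (24, 13)) = C(16, 5) · C(21, 19) = 4368 · 210 = 917280. Avoidance count = 3562467300 − 917280 = 3561550020.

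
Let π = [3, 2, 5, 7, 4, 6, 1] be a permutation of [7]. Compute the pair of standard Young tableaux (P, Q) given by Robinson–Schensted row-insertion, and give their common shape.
P = [1, 4, 6] / [2, 5, 7] / [3];  Q = [1, 3, 4] / [2, 5, 6] / [7];  common shape = (3, 3, 1)

Row-insert the values π_1, π_2, … into P one at a time, bumping the leftmost entry strictly greater than the inserted value down to the next row. The recording tableau Q records, in position (i, j), the step at which that cell was added to P.
  Insert 3 (step 1): P = [3];  Q = [1]
  Insert 2 (step 2): P = [2] / [3];  Q = [1] / [2]
  Insert 5 (step 3): P = [2, 5] / [3];  Q = [1, 3] / [2]
  Insert 7 (step 4): P = [2, 5, 7] / [3];  Q = [1, 3, 4] / [2]
  Insert 4 (step 5): P = [2, 4, 7] / [3, 5];  Q = [1, 3, 4] / [2, 5]
  Insert 6 (step 6): P = [2, 4, 6] / [3, 5, 7];  Q = [1, 3, 4] / [2, 5, 6]
  Insert 1 (step 7): P = [1, 4, 6] / [2, 5, 7] / [3];  Q = [1, 3, 4] / [2, 5, 6] / [7]
Final shape: (3, 3, 1).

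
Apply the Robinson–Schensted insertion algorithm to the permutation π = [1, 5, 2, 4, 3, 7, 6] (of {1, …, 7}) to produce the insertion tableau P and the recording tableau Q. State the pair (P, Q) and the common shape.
P = [1, 2, 3, 6] / [4, 7] / [5];  Q = [1, 2, 4, 6] / [3, 7] / [5];  common shape = (4, 2, 1)

Row-insert the values π_1, π_2, … into P one at a time, bumping the leftmost entry strictly greater than the inserted value down to the next row. The recording tableau Q records, in position (i, j), the step at which that cell was added to P.
  Insert 1 (step 1): P = [1];  Q = [1]
  Insert 5 (step 2): P = [1, 5];  Q = [1, 2]
  Insert 2 (step 3): P = [1, 2] / [5];  Q = [1, 2] / [3]
  Insert 4 (step 4): P = [1, 2, 4] / [5];  Q = [1, 2, 4] / [3]
  Insert 3 (step 5): P = [1, 2, 3] / [4] / [5];  Q = [1, 2, 4] / [3] / [5]
  Insert 7 (step 6): P = [1, 2, 3, 7] / [4] / [5];  Q = [1, 2, 4, 6] / [3] / [5]
  Insert 6 (step 7): P = [1, 2, 3, 6] / [4, 7] / [5];  Q = [1, 2, 4, 6] / [3, 7] / [5]
Final shape: (4, 2, 1).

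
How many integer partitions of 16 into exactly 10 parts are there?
p(16, 10 parts) = 11

Partitions of n into exactly k parts ↔ partitions of n − k into at most k parts (subtract 1 from each part). For n = 16, k = 10, the partitions are: 7+1+1+1+1+1+1+1+1+1, 6+2+1+1+1+1+1+1+1+1, 5+3+1+1+1+1+1+1+1+1, 5+2+2+1+1+1+1+1+1+1, 4+4+1+1+1+1+1+1+1+1, 4+3+2+1+1+1+1+1+1+1, 4+2+2+2+1+1+1+1+1+1, 3+3+3+1+1+1+1+1+1+1, 3+3+2+2+1+1+1+1+1+1, 3+2+2+2+2+1+1+1+1+1, 2+2+2+2+2+2+1+1+1+1. Count = 11.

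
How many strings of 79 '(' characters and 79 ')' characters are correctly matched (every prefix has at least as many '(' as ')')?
C_79 = 289450081175264899454283846029490767264392230

These balanced parentheses are counted by the Catalan number C_n = (1/(n + 1)) · C(2n, n). For n = 79: C_79 = (1/80) · C(158, 79) = 23156006494021191956342707682359261381151378400/80 = 289450081175264899454283846029490767264392230.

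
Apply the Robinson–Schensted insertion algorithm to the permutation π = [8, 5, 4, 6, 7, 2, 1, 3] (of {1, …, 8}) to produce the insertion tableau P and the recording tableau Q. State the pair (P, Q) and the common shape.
P = [1, 3, 7] / [2, 6] / [4] / [5] / [8];  Q = [1, 4, 5] / [2, 8] / [3] / [6] / [7];  common shape = (3, 2, 1, 1, 1)

Row-insert the values π_1, π_2, … into P one at a time, bumping the leftmost entry strictly greater than the inserted value down to the next row. The recording tableau Q records, in position (i, j), the step at which that cell was added to P.
  Insert 8 (step 1): P = [8];  Q = [1]
  Insert 5 (step 2): P = [5] / [8];  Q = [1] / [2]
  Insert 4 (step 3): P = [4] / [5] / [8];  Q = [1] / [2] / [3]
  Insert 6 (step 4): P = [4, 6] / [5] / [8];  Q = [1, 4] / [2] / [3]
  Insert 7 (step 5): P = [4, 6, 7] / [5] / [8];  Q = [1, 4, 5] / [2] / [3]
  Insert 2 (step 6): P = [2, 6, 7] / [4] / [5] / [8];  Q = [1, 4, 5] / [2] / [3] / [6]
  Insert 1 (step 7): P = [1, 6, 7] / [2] / [4] / [5] / [8];  Q = [1, 4, 5] / [2] / [3] / [6] / [7]
  Insert 3 (step 8): P = [1, 3, 7] / [2, 6] / [4] / [5] / [8];  Q = [1, 4, 5] / [2, 8] / [3] / [6] / [7]
Final shape: (3, 2, 1, 1, 1).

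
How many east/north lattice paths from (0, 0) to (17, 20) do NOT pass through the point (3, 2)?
Number of paths = 11191012710

Total paths from (0, 0) to (17, 20): C(37, 17) = 15905368710. Paths through (3, 2): (paths (0, 0) → (3, 2)) × (paths (3, 2) → (17, 20)) = C(5, 3) · C(32, 14) = 10 · 471435600 = 4714356000. Avoidance count = 15905368710 − 4714356000 = 11191012710.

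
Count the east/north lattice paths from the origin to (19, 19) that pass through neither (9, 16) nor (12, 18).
Number of paths = 34232465150

Inclusion–exclusion. Total paths: C(38, 19) = 35345263800. Through P₁: C(25, 9)·C(13, 10) = 584290850. Through P₂: C(30, 12)·C(8, 7) = 691945800. Since P₁ is strictly southwest of P₂, a monotone path through both must visit P₁ then P₂; paths through both = C(25, 9)·C(5, 3)·C(8, 7) = 163438000. Avoid both = 35345263800 − 584290850 − 691945800 + 163438000 = 34232465150.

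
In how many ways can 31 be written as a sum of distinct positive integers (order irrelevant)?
q(31) = 340

A partition into distinct parts is a strictly decreasing sequence summing to n. The recurrence d(n, m) = d(n, m−1) + d(n−m, m−1) (use part m at most once) with q(n) = d(n, n) gives q(31) = 340. (Euler's theorem: # distinct-part partitions = # odd-part partitions.)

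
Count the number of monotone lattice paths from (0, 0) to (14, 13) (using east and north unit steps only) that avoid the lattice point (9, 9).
Number of paths = 13932180

Total paths from (0, 0) to (14, 13): C(27, 14) = 20058300. Paths through (9, 9): (paths (0, 0) → (9, 9)) × (paths (9, 9) → (14, 13)) = C(18, 9) · C(9, 5) = 48620 · 126 = 6126120. Avoidance count = 20058300 − 6126120 = 13932180.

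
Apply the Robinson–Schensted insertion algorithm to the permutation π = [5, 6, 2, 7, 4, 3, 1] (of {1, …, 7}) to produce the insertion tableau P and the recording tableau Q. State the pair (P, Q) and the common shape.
P = [1, 3, 7] / [2, 6] / [4] / [5];  Q = [1, 2, 4] / [3, 5] / [6] / [7];  common shape = (3, 2, 1, 1)

Row-insert the values π_1, π_2, … into P one at a time, bumping the leftmost entry strictly greater than the inserted value down to the next row. The recording tableau Q records, in position (i, j), the step at which that cell was added to P.
  Insert 5 (step 1): P = [5];  Q = [1]
  Insert 6 (step 2): P = [5, 6];  Q = [1, 2]
  Insert 2 (step 3): P = [2, 6] / [5];  Q = [1, 2] / [3]
  Insert 7 (step 4): P = [2, 6, 7] / [5];  Q = [1, 2, 4] / [3]
  Insert 4 (step 5): P = [2, 4, 7] / [5, 6];  Q = [1, 2, 4] / [3, 5]
  Insert 3 (step 6): P = [2, 3, 7] / [4, 6] / [5];  Q = [1, 2, 4] / [3, 5] / [6]
  Insert 1 (step 7): P = [1, 3, 7] / [2, 6] / [4] / [5];  Q = [1, 2, 4] / [3, 5] / [6] / [7]
Final shape: (3, 2, 1, 1).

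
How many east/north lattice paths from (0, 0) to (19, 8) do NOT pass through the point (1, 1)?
Number of paths = 1258675

Total paths from (0, 0) to (19, 8): C(27, 19) = 2220075. Paths through (1, 1): (paths (0, 0) → (1, 1)) × (paths (1, 1) → (19, 8)) = C(2, 1) · C(25, 18) = 2 · 480700 = 961400. Avoidance count = 2220075 − 961400 = 1258675.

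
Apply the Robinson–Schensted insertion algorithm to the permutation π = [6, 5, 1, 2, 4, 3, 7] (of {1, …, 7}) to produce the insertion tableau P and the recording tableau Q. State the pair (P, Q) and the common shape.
P = [1, 2, 3, 7] / [4] / [5] / [6];  Q = [1, 4, 5, 7] / [2] / [3] / [6];  common shape = (4, 1, 1, 1)

Row-insert the values π_1, π_2, … into P one at a time, bumping the leftmost entry strictly greater than the inserted value down to the next row. The recording tableau Q records, in position (i, j), the step at which that cell was added to P.
  Insert 6 (step 1): P = [6];  Q = [1]
  Insert 5 (step 2): P = [5] / [6];  Q = [1] / [2]
  Insert 1 (step 3): P = [1] / [5] / [6];  Q = [1] / [2] / [3]
  Insert 2 (step 4): P = [1, 2] / [5] / [6];  Q = [1, 4] / [2] / [3]
  Insert 4 (step 5): P = [1, 2, 4] / [5] / [6];  Q = [1, 4, 5] / [2] / [3]
  Insert 3 (step 6): P = [1, 2, 3] / [4] / [5] / [6];  Q = [1, 4, 5] / [2] / [3] / [6]
  Insert 7 (step 7): P = [1, 2, 3, 7] / [4] / [5] / [6];  Q = [1, 4, 5, 7] / [2] / [3] / [6]
Final shape: (4, 1, 1, 1).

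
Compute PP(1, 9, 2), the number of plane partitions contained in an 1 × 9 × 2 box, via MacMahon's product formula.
PP(1, 9, 2) = 55

Evaluate the triple product over i = 1..1, j = 1..9, k = 1..2. The factors are (2/1) · (3/2) · (3/2) · (4/3) · (4/3) · (5/4) · (5/4) · (6/5) · … (18 factors total). The numerators and denominators telescope so the product is an integer; carrying out the multiplication exactly gives PP(1, 9, 2) = 55.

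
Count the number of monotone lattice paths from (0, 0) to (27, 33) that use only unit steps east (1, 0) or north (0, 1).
Number of paths = 88004802264174740

A monotone lattice path from (0, 0) to (27, 33) consists of 27 east steps and 33 north steps in some order, so it is determined by which 27 of the 60 steps are east. The count is C(60, 27) = 88004802264174740.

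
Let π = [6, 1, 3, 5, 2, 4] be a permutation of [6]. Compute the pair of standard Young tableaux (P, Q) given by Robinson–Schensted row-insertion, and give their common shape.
P = [1, 2, 4] / [3, 5] / [6];  Q = [1, 3, 4] / [2, 6] / [5];  common shape = (3, 2, 1)

Row-insert the values π_1, π_2, … into P one at a time, bumping the leftmost entry strictly greater than the inserted value down to the next row. The recording tableau Q records, in position (i, j), the step at which that cell was added to P.
  Insert 6 (step 1): P = [6];  Q = [1]
  Insert 1 (step 2): P = [1] / [6];  Q = [1] / [2]
  Insert 3 (step 3): P = [1, 3] / [6];  Q = [1, 3] / [2]
  Insert 5 (step 4): P = [1, 3, 5] / [6];  Q = [1, 3, 4] / [2]
  Insert 2 (step 5): P = [1, 2, 5] / [3] / [6];  Q = [1, 3, 4] / [2] / [5]
  Insert 4 (step 6): P = [1, 2, 4] / [3, 5] / [6];  Q = [1, 3, 4] / [2, 6] / [5]
Final shape: (3, 2, 1).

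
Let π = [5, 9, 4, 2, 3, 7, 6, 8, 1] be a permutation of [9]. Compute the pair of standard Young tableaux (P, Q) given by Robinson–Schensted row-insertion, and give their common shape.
P = [1, 3, 6, 8] / [2, 7] / [4, 9] / [5];  Q = [1, 2, 6, 8] / [3, 5] / [4, 7] / [9];  common shape = (4, 2, 2, 1)

Row-insert the values π_1, π_2, … into P one at a time, bumping the leftmost entry strictly greater than the inserted value down to the next row. The recording tableau Q records, in position (i, j), the step at which that cell was added to P.
  Insert 5 (step 1): P = [5];  Q = [1]
  Insert 9 (step 2): P = [5, 9];  Q = [1, 2]
  Insert 4 (step 3): P = [4, 9] / [5];  Q = [1, 2] / [3]
  Insert 2 (step 4): P = [2, 9] / [4] / [5];  Q = [1, 2] / [3] / [4]
  Insert 3 (step 5): P = [2, 3] / [4, 9] / [5];  Q = [1, 2] / [3, 5] / [4]
  Insert 7 (step 6): P = [2, 3, 7] / [4, 9] / [5];  Q = [1, 2, 6] / [3, 5] / [4]
  Insert 6 (step 7): P = [2, 3, 6] / [4, 7] / [5, 9];  Q = [1, 2, 6] / [3, 5] / [4, 7]
  Insert 8 (step 8): P = [2, 3, 6, 8] / [4, 7] / [5, 9];  Q = [1, 2, 6, 8] / [3, 5] / [4, 7]
  Insert 1 (step 9): P = [1, 3, 6, 8] / [2, 7] / [4, 9] / [5];  Q = [1, 2, 6, 8] / [3, 5] / [4, 7] / [9]
Final shape: (4, 2, 2, 1).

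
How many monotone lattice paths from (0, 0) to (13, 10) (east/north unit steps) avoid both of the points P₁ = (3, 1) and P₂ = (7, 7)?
Number of paths = 556826

Inclusion–exclusion. Total paths: C(23, 13) = 1144066. Through P₁: C(4, 3)·C(19, 10) = 369512. Through P₂: C(14, 7)·C(9, 6) = 288288. Since P₁ is strictly southwest of P₂, a monotone path through both must visit P₁ then P₂; paths through both = C(4, 3)·C(10, 4)·C(9, 6) = 70560. Avoid both = 1144066 − 369512 − 288288 + 70560 = 556826.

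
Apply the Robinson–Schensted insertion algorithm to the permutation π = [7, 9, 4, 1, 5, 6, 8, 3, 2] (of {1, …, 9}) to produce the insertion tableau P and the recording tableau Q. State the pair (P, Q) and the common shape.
P = [1, 2, 6, 8] / [3, 5] / [4, 9] / [7];  Q = [1, 2, 6, 7] / [3, 5] / [4, 8] / [9];  common shape = (4, 2, 2, 1)

Row-insert the values π_1, π_2, … into P one at a time, bumping the leftmost entry strictly greater than the inserted value down to the next row. The recording tableau Q records, in position (i, j), the step at which that cell was added to P.
  Insert 7 (step 1): P = [7];  Q = [1]
  Insert 9 (step 2): P = [7, 9];  Q = [1, 2]
  Insert 4 (step 3): P = [4, 9] / [7];  Q = [1, 2] / [3]
  Insert 1 (step 4): P = [1, 9] / [4] / [7];  Q = [1, 2] / [3] / [4]
  Insert 5 (step 5): P = [1, 5] / [4, 9] / [7];  Q = [1, 2] / [3, 5] / [4]
  Insert 6 (step 6): P = [1, 5, 6] / [4, 9] / [7];  Q = [1, 2, 6] / [3, 5] / [4]
  Insert 8 (step 7): P = [1, 5, 6, 8] / [4, 9] / [7];  Q = [1, 2, 6, 7] / [3, 5] / [4]
  Insert 3 (step 8): P = [1, 3, 6, 8] / [4, 5] / [7, 9];  Q = [1, 2, 6, 7] / [3, 5] / [4, 8]
  Insert 2 (step 9): P = [1, 2, 6, 8] / [3, 5] / [4, 9] / [7];  Q = [1, 2, 6, 7] / [3, 5] / [4, 8] / [9]
Final shape: (4, 2, 2, 1).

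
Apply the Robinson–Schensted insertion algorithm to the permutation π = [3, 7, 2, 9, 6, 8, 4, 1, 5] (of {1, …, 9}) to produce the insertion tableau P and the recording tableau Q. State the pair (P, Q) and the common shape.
P = [1, 4, 5] / [2, 6, 8] / [3, 9] / [7];  Q = [1, 2, 4] / [3, 5, 6] / [7, 9] / [8];  common shape = (3, 3, 2, 1)

Row-insert the values π_1, π_2, … into P one at a time, bumping the leftmost entry strictly greater than the inserted value down to the next row. The recording tableau Q records, in position (i, j), the step at which that cell was added to P.
  Insert 3 (step 1): P = [3];  Q = [1]
  Insert 7 (step 2): P = [3, 7];  Q = [1, 2]
  Insert 2 (step 3): P = [2, 7] / [3];  Q = [1, 2] / [3]
  Insert 9 (step 4): P = [2, 7, 9] / [3];  Q = [1, 2, 4] / [3]
  Insert 6 (step 5): P = [2, 6, 9] / [3, 7];  Q = [1, 2, 4] / [3, 5]
  Insert 8 (step 6): P = [2, 6, 8] / [3, 7, 9];  Q = [1, 2, 4] / [3, 5, 6]
  Insert 4 (step 7): P = [2, 4, 8] / [3, 6, 9] / [7];  Q = [1, 2, 4] / [3, 5, 6] / [7]
  Insert 1 (step 8): P = [1, 4, 8] / [2, 6, 9] / [3] / [7];  Q = [1, 2, 4] / [3, 5, 6] / [7] / [8]
  Insert 5 (step 9): P = [1, 4, 5] / [2, 6, 8] / [3, 9] / [7];  Q = [1, 2, 4] / [3, 5, 6] / [7, 9] / [8]
Final shape: (3, 3, 2, 1).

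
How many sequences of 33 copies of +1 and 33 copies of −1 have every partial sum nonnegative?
C_33 = 212336130412243110

These ballot sequences are counted by the Catalan number C_n = (1/(n + 1)) · C(2n, n). For n = 33: C_33 = (1/34) · C(66, 33) = 7219428434016265740/34 = 212336130412243110.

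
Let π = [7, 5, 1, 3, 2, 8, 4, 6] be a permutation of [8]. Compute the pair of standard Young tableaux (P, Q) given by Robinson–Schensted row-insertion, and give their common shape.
P = [1, 2, 4, 6] / [3, 8] / [5] / [7];  Q = [1, 4, 6, 8] / [2, 7] / [3] / [5];  common shape = (4, 2, 1, 1)

Row-insert the values π_1, π_2, … into P one at a time, bumping the leftmost entry strictly greater than the inserted value down to the next row. The recording tableau Q records, in position (i, j), the step at which that cell was added to P.
  Insert 7 (step 1): P = [7];  Q = [1]
  Insert 5 (step 2): P = [5] / [7];  Q = [1] / [2]
  Insert 1 (step 3): P = [1] / [5] / [7];  Q = [1] / [2] / [3]
  Insert 3 (step 4): P = [1, 3] / [5] / [7];  Q = [1, 4] / [2] / [3]
  Insert 2 (step 5): P = [1, 2] / [3] / [5] / [7];  Q = [1, 4] / [2] / [3] / [5]
  Insert 8 (step 6): P = [1, 2, 8] / [3] / [5] / [7];  Q = [1, 4, 6] / [2] / [3] / [5]
  Insert 4 (step 7): P = [1, 2, 4] / [3, 8] / [5] / [7];  Q = [1, 4, 6] / [2, 7] / [3] / [5]
  Insert 6 (step 8): P = [1, 2, 4, 6] / [3, 8] / [5] / [7];  Q = [1, 4, 6, 8] / [2, 7] / [3] / [5]
Final shape: (4, 2, 1, 1).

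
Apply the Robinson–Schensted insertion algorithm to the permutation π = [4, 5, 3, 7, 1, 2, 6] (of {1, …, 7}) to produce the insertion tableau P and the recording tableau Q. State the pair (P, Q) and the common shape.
P = [1, 2, 6] / [3, 5, 7] / [4];  Q = [1, 2, 4] / [3, 6, 7] / [5];  common shape = (3, 3, 1)

Row-insert the values π_1, π_2, … into P one at a time, bumping the leftmost entry strictly greater than the inserted value down to the next row. The recording tableau Q records, in position (i, j), the step at which that cell was added to P.
  Insert 4 (step 1): P = [4];  Q = [1]
  Insert 5 (step 2): P = [4, 5];  Q = [1, 2]
  Insert 3 (step 3): P = [3, 5] / [4];  Q = [1, 2] / [3]
  Insert 7 (step 4): P = [3, 5, 7] / [4];  Q = [1, 2, 4] / [3]
  Insert 1 (step 5): P = [1, 5, 7] / [3] / [4];  Q = [1, 2, 4] / [3] / [5]
  Insert 2 (step 6): P = [1, 2, 7] / [3, 5] / [4];  Q = [1, 2, 4] / [3, 6] / [5]
  Insert 6 (step 7): P = [1, 2, 6] / [3, 5, 7] / [4];  Q = [1, 2, 4] / [3, 6, 7] / [5]
Final shape: (3, 3, 1).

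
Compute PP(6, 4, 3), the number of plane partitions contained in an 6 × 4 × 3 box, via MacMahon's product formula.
PP(6, 4, 3) = 457380

Evaluate the triple product over i = 1..6, j = 1..4, k = 1..3. The factors are (2/1) · (3/2) · (4/3) · (3/2) · (4/3) · (5/4) · (4/3) · (5/4) · … (72 factors total). The numerators and denominators telescope so the product is an integer; carrying out the multiplication exactly gives PP(6, 4, 3) = 457380.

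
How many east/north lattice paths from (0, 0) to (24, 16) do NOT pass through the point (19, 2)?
Number of paths = 62849659770

Total paths from (0, 0) to (24, 16): C(40, 24) = 62852101650. Paths through (19, 2): (paths (0, 0) → (19, 2)) × (paths (19, 2) → (24, 16)) = C(21, 19) · C(19, 5) = 210 · 11628 = 2441880. Avoidance count = 62852101650 − 2441880 = 62849659770.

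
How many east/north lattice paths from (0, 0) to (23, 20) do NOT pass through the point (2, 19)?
Number of paths = 960566913600

Total paths from (0, 0) to (23, 20): C(43, 23) = 960566918220. Paths through (2, 19): (paths (0, 0) → (2, 19)) × (paths (2, 19) → (23, 20)) = C(21, 2) · C(22, 21) = 210 · 22 = 4620. Avoidance count = 960566918220 − 4620 = 960566913600.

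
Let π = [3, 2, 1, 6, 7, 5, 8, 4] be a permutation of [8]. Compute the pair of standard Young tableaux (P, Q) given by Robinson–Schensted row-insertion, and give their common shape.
P = [1, 4, 7, 8] / [2, 5] / [3, 6];  Q = [1, 4, 5, 7] / [2, 6] / [3, 8];  common shape = (4, 2, 2)

Row-insert the values π_1, π_2, … into P one at a time, bumping the leftmost entry strictly greater than the inserted value down to the next row. The recording tableau Q records, in position (i, j), the step at which that cell was added to P.
  Insert 3 (step 1): P = [3];  Q = [1]
  Insert 2 (step 2): P = [2] / [3];  Q = [1] / [2]
  Insert 1 (step 3): P = [1] / [2] / [3];  Q = [1] / [2] / [3]
  Insert 6 (step 4): P = [1, 6] / [2] / [3];  Q = [1, 4] / [2] / [3]
  Insert 7 (step 5): P = [1, 6, 7] / [2] / [3];  Q = [1, 4, 5] / [2] / [3]
  Insert 5 (step 6): P = [1, 5, 7] / [2, 6] / [3];  Q = [1, 4, 5] / [2, 6] / [3]
  Insert 8 (step 7): P = [1, 5, 7, 8] / [2, 6] / [3];  Q = [1, 4, 5, 7] / [2, 6] / [3]
  Insert 4 (step 8): P = [1, 4, 7, 8] / [2, 5] / [3, 6];  Q = [1, 4, 5, 7] / [2, 6] / [3, 8]
Final shape: (4, 2, 2).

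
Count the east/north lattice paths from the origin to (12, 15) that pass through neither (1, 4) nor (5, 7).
Number of paths = 9886305

Inclusion–exclusion. Total paths: C(27, 12) = 17383860. Through P₁: C(5, 1)·C(22, 11) = 3527160. Through P₂: C(12, 5)·C(15, 7) = 5096520. Since P₁ is strictly southwest of P₂, a monotone path through both must visit P₁ then P₂; paths through both = C(5, 1)·C(7, 4)·C(15, 7) = 1126125. Avoid both = 17383860 − 3527160 − 5096520 + 1126125 = 9886305.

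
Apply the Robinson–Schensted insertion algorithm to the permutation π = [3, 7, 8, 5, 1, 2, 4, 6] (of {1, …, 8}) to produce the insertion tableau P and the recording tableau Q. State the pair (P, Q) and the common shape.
P = [1, 2, 4, 6] / [3, 5, 8] / [7];  Q = [1, 2, 3, 8] / [4, 6, 7] / [5];  common shape = (4, 3, 1)

Row-insert the values π_1, π_2, … into P one at a time, bumping the leftmost entry strictly greater than the inserted value down to the next row. The recording tableau Q records, in position (i, j), the step at which that cell was added to P.
  Insert 3 (step 1): P = [3];  Q = [1]
  Insert 7 (step 2): P = [3, 7];  Q = [1, 2]
  Insert 8 (step 3): P = [3, 7, 8];  Q = [1, 2, 3]
  Insert 5 (step 4): P = [3, 5, 8] / [7];  Q = [1, 2, 3] / [4]
  Insert 1 (step 5): P = [1, 5, 8] / [3] / [7];  Q = [1, 2, 3] / [4] / [5]
  Insert 2 (step 6): P = [1, 2, 8] / [3, 5] / [7];  Q = [1, 2, 3] / [4, 6] / [5]
  Insert 4 (step 7): P = [1, 2, 4] / [3, 5, 8] / [7];  Q = [1, 2, 3] / [4, 6, 7] / [5]
  Insert 6 (step 8): P = [1, 2, 4, 6] / [3, 5, 8] / [7];  Q = [1, 2, 3, 8] / [4, 6, 7] / [5]
Final shape: (4, 3, 1).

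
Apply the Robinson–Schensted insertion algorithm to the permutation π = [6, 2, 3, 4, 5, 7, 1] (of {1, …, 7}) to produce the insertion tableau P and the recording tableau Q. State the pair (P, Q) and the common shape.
P = [1, 3, 4, 5, 7] / [2] / [6];  Q = [1, 3, 4, 5, 6] / [2] / [7];  common shape = (5, 1, 1)

Row-insert the values π_1, π_2, … into P one at a time, bumping the leftmost entry strictly greater than the inserted value down to the next row. The recording tableau Q records, in position (i, j), the step at which that cell was added to P.
  Insert 6 (step 1): P = [6];  Q = [1]
  Insert 2 (step 2): P = [2] / [6];  Q = [1] / [2]
  Insert 3 (step 3): P = [2, 3] / [6];  Q = [1, 3] / [2]
  Insert 4 (step 4): P = [2, 3, 4] / [6];  Q = [1, 3, 4] / [2]
  Insert 5 (step 5): P = [2, 3, 4, 5] / [6];  Q = [1, 3, 4, 5] / [2]
  Insert 7 (step 6): P = [2, 3, 4, 5, 7] / [6];  Q = [1, 3, 4, 5, 6] / [2]
  Insert 1 (step 7): P = [1, 3, 4, 5, 7] / [2] / [6];  Q = [1, 3, 4, 5, 6] / [2] / [7]
Final shape: (5, 1, 1).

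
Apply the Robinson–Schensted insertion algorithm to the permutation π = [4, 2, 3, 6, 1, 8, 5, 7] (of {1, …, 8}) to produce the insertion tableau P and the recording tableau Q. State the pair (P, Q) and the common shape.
P = [1, 3, 5, 7] / [2, 6, 8] / [4];  Q = [1, 3, 4, 6] / [2, 7, 8] / [5];  common shape = (4, 3, 1)

Row-insert the values π_1, π_2, … into P one at a time, bumping the leftmost entry strictly greater than the inserted value down to the next row. The recording tableau Q records, in position (i, j), the step at which that cell was added to P.
  Insert 4 (step 1): P = [4];  Q = [1]
  Insert 2 (step 2): P = [2] / [4];  Q = [1] / [2]
  Insert 3 (step 3): P = [2, 3] / [4];  Q = [1, 3] / [2]
  Insert 6 (step 4): P = [2, 3, 6] / [4];  Q = [1, 3, 4] / [2]
  Insert 1 (step 5): P = [1, 3, 6] / [2] / [4];  Q = [1, 3, 4] / [2] / [5]
  Insert 8 (step 6): P = [1, 3, 6, 8] / [2] / [4];  Q = [1, 3, 4, 6] / [2] / [5]
  Insert 5 (step 7): P = [1, 3, 5, 8] / [2, 6] / [4];  Q = [1, 3, 4, 6] / [2, 7] / [5]
  Insert 7 (step 8): P = [1, 3, 5, 7] / [2, 6, 8] / [4];  Q = [1, 3, 4, 6] / [2, 7, 8] / [5]
Final shape: (4, 3, 1).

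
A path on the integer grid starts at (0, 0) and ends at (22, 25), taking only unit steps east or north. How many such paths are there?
Number of paths = 14833897694226

A monotone lattice path from (0, 0) to (22, 25) consists of 22 east steps and 25 north steps in some order, so it is determined by which 22 of the 47 steps are east. The count is C(47, 22) = 14833897694226.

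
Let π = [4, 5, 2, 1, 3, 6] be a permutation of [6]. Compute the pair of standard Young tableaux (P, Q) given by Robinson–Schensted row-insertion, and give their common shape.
P = [1, 3, 6] / [2, 5] / [4];  Q = [1, 2, 6] / [3, 5] / [4];  common shape = (3, 2, 1)

Row-insert the values π_1, π_2, … into P one at a time, bumping the leftmost entry strictly greater than the inserted value down to the next row. The recording tableau Q records, in position (i, j), the step at which that cell was added to P.
  Insert 4 (step 1): P = [4];  Q = [1]
  Insert 5 (step 2): P = [4, 5];  Q = [1, 2]
  Insert 2 (step 3): P = [2, 5] / [4];  Q = [1, 2] / [3]
  Insert 1 (step 4): P = [1, 5] / [2] / [4];  Q = [1, 2] / [3] / [4]
  Insert 3 (step 5): P = [1, 3] / [2, 5] / [4];  Q = [1, 2] / [3, 5] / [4]
  Insert 6 (step 6): P = [1, 3, 6] / [2, 5] / [4];  Q = [1, 2, 6] / [3, 5] / [4]
Final shape: (3, 2, 1).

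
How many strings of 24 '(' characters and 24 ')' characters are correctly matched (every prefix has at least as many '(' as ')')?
C_24 = 1289904147324

These balanced parentheses are counted by the Catalan number C_n = (1/(n + 1)) · C(2n, n). For n = 24: C_24 = (1/25) · C(48, 24) = 32247603683100/25 = 1289904147324.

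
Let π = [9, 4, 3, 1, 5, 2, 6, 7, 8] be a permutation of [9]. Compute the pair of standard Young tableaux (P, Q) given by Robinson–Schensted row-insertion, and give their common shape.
P = [1, 2, 6, 7, 8] / [3, 5] / [4] / [9];  Q = [1, 5, 7, 8, 9] / [2, 6] / [3] / [4];  common shape = (5, 2, 1, 1)

Row-insert the values π_1, π_2, … into P one at a time, bumping the leftmost entry strictly greater than the inserted value down to the next row. The recording tableau Q records, in position (i, j), the step at which that cell was added to P.
  Insert 9 (step 1): P = [9];  Q = [1]
  Insert 4 (step 2): P = [4] / [9];  Q = [1] / [2]
  Insert 3 (step 3): P = [3] / [4] / [9];  Q = [1] / [2] / [3]
  Insert 1 (step 4): P = [1] / [3] / [4] / [9];  Q = [1] / [2] / [3] / [4]
  Insert 5 (step 5): P = [1, 5] / [3] / [4] / [9];  Q = [1, 5] / [2] / [3] / [4]
  Insert 2 (step 6): P = [1, 2] / [3, 5] / [4] / [9];  Q = [1, 5] / [2, 6] / [3] / [4]
  Insert 6 (step 7): P = [1, 2, 6] / [3, 5] / [4] / [9];  Q = [1, 5, 7] / [2, 6] / [3] / [4]
  Insert 7 (step 8): P = [1, 2, 6, 7] / [3, 5] / [4] / [9];  Q = [1, 5, 7, 8] / [2, 6] / [3] / [4]
  Insert 8 (step 9): P = [1, 2, 6, 7, 8] / [3, 5] / [4] / [9];  Q = [1, 5, 7, 8, 9] / [2, 6] / [3] / [4]
Final shape: (5, 2, 1, 1).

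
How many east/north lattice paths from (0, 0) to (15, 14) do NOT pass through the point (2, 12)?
Number of paths = 77549205

Total paths from (0, 0) to (15, 14): C(29, 15) = 77558760. Paths through (2, 12): (paths (0, 0) → (2, 12)) × (paths (2, 12) → (15, 14)) = C(14, 2) · C(15, 13) = 91 · 105 = 9555. Avoidance count = 77558760 − 9555 = 77549205.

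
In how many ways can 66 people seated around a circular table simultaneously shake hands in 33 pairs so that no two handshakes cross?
C_33 = 212336130412243110

These noncrossing handshakes are counted by the Catalan number C_n = (1/(n + 1)) · C(2n, n). For n = 33: C_33 = (1/34) · C(66, 33) = 7219428434016265740/34 = 212336130412243110.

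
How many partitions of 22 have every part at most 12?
p(22, parts ≤ 12) = 905

Use the recurrence p(n, m) = p(n, m−1) + p(n−m, m): either the largest part is < m (count p(n, m−1)) or the largest part is exactly m (remove one copy of m, count p(n−m, m)). With p(0, ·) = 1 this gives p(22, parts ≤ 12) = 905. (By conjugating Young diagrams, this also counts partitions of 22 into at most 12 parts.)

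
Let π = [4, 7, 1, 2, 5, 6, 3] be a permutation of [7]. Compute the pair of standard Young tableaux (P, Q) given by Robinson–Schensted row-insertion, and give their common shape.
P = [1, 2, 3, 6] / [4, 5] / [7];  Q = [1, 2, 5, 6] / [3, 4] / [7];  common shape = (4, 2, 1)

Row-insert the values π_1, π_2, … into P one at a time, bumping the leftmost entry strictly greater than the inserted value down to the next row. The recording tableau Q records, in position (i, j), the step at which that cell was added to P.
  Insert 4 (step 1): P = [4];  Q = [1]
  Insert 7 (step 2): P = [4, 7];  Q = [1, 2]
  Insert 1 (step 3): P = [1, 7] / [4];  Q = [1, 2] / [3]
  Insert 2 (step 4): P = [1, 2] / [4, 7];  Q = [1, 2] / [3, 4]
  Insert 5 (step 5): P = [1, 2, 5] / [4, 7];  Q = [1, 2, 5] / [3, 4]
  Insert 6 (step 6): P = [1, 2, 5, 6] / [4, 7];  Q = [1, 2, 5, 6] / [3, 4]
  Insert 3 (step 7): P = [1, 2, 3, 6] / [4, 5] / [7];  Q = [1, 2, 5, 6] / [3, 4] / [7]
Final shape: (4, 2, 1).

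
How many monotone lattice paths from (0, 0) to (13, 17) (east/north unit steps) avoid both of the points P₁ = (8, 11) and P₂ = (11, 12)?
Number of paths = 62796216

Inclusion–exclusion. Total paths: C(30, 13) = 119759850. Through P₁: C(19, 8)·C(11, 5) = 34918884. Through P₂: C(23, 11)·C(7, 2) = 28393638. Since P₁ is strictly southwest of P₂, a monotone path through both must visit P₁ then P₂; paths through both = C(19, 8)·C(4, 3)·C(7, 2) = 6348888. Avoid both = 119759850 − 34918884 − 28393638 + 6348888 = 62796216.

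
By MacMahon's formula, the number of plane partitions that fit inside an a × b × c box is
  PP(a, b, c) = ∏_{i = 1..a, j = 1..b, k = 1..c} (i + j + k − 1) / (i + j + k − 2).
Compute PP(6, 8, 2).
PP(6, 8, 2) = 2147145

Evaluate the triple product over i = 1..6, j = 1..8, k = 1..2. The factors are (2/1) · (3/2) · (3/2) · (4/3) · (4/3) · (5/4) · (5/4) · (6/5) · … (96 factors total). The numerators and denominators telescope so the product is an integer; carrying out the multiplication exactly gives PP(6, 8, 2) = 2147145.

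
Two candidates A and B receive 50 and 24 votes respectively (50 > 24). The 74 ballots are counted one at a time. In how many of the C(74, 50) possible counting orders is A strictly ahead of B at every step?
Strict-lead orderings = 6159019034548969524

Total orderings of the 74 votes with 50 for A: C(74, 50) = 17529515713716297876. By the Bertrand ballot formula (Cycle Lemma / reflection principle), the number of orderings in which A is strictly ahead of B throughout is (p − q)/(p + q) · C(p + q, p) = (50 − 24)/(50 + 24) · 17529515713716297876 = 6159019034548969524.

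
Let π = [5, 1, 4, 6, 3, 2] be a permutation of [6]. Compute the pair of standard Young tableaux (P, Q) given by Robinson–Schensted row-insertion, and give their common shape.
P = [1, 2, 6] / [3] / [4] / [5];  Q = [1, 3, 4] / [2] / [5] / [6];  common shape = (3, 1, 1, 1)

Row-insert the values π_1, π_2, … into P one at a time, bumping the leftmost entry strictly greater than the inserted value down to the next row. The recording tableau Q records, in position (i, j), the step at which that cell was added to P.
  Insert 5 (step 1): P = [5];  Q = [1]
  Insert 1 (step 2): P = [1] / [5];  Q = [1] / [2]
  Insert 4 (step 3): P = [1, 4] / [5];  Q = [1, 3] / [2]
  Insert 6 (step 4): P = [1, 4, 6] / [5];  Q = [1, 3, 4] / [2]
  Insert 3 (step 5): P = [1, 3, 6] / [4] / [5];  Q = [1, 3, 4] / [2] / [5]
  Insert 2 (step 6): P = [1, 2, 6] / [3] / [4] / [5];  Q = [1, 3, 4] / [2] / [5] / [6]
Final shape: (3, 1, 1, 1).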